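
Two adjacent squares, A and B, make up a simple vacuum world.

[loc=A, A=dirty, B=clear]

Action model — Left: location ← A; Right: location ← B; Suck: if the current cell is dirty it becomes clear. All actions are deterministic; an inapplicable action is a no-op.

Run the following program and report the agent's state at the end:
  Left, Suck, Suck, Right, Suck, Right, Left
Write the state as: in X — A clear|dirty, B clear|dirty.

in A — A clear, B clear

t=1 Left ⇒ in A — A dirty, B clear
t=2 Suck ⇒ in A — A clear, B clear
t=3 Suck ⇒ in A — A clear, B clear
t=4 Right ⇒ in B — A clear, B clear
t=5 Suck ⇒ in B — A clear, B clear
t=6 Right ⇒ in B — A clear, B clear
t=7 Left ⇒ in A — A clear, B clear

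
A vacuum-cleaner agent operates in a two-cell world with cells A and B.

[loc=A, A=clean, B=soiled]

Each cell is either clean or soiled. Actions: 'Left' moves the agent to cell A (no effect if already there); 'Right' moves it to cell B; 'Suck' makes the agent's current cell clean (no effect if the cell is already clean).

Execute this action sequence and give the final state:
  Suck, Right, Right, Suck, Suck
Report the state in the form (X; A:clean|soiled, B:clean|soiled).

(B; A:clean, B:clean)

[1] after Suck: (A; A:clean, B:soiled)
[2] after Right: (B; A:clean, B:soiled)
[3] after Right: (B; A:clean, B:soiled)
[4] after Suck: (B; A:clean, B:clean)
[5] after Suck: (B; A:clean, B:clean)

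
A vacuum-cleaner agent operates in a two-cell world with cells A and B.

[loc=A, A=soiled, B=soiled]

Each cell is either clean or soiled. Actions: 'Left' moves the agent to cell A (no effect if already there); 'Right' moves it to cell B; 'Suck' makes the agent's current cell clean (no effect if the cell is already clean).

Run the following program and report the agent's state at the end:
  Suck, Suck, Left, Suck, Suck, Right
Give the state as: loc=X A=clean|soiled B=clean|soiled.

1. Suck → loc=A A=clean B=soiled
2. Suck → loc=A A=clean B=soiled
3. Left → loc=A A=clean B=soiled
4. Suck → loc=A A=clean B=soiled
5. Suck → loc=A A=clean B=soiled
6. Right → loc=B A=clean B=soiled

loc=B A=clean B=soiled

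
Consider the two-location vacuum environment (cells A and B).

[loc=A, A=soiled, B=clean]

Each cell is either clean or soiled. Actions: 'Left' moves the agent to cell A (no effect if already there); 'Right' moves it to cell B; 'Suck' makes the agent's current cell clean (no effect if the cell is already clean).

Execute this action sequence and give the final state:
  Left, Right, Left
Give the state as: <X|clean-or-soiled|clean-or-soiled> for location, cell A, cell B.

<A|soiled|clean>

[1] after Left: <A|soiled|clean>
[2] after Right: <B|soiled|clean>
[3] after Left: <A|soiled|clean>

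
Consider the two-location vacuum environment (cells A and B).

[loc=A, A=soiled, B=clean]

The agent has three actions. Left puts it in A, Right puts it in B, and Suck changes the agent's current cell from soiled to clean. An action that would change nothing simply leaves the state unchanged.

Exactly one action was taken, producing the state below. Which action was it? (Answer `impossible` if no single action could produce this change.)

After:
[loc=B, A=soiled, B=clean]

Right

try  Left: in A — A soiled, B clean
try Right: in B — A soiled, B clean  ← match
try  Suck: in A — A clean, B clean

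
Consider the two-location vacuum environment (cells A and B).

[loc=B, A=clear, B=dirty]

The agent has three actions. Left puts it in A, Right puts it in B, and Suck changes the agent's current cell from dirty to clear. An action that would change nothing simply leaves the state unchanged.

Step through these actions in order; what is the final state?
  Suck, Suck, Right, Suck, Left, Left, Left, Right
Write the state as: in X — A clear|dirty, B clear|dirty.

in B — A clear, B clear

Suck (#1): in B — A clear, B clear
Suck (#2): in B — A clear, B clear
Right (#3): in B — A clear, B clear
Suck (#4): in B — A clear, B clear
Left (#5): in A — A clear, B clear
Left (#6): in A — A clear, B clear
Left (#7): in A — A clear, B clear
Right (#8): in B — A clear, B clear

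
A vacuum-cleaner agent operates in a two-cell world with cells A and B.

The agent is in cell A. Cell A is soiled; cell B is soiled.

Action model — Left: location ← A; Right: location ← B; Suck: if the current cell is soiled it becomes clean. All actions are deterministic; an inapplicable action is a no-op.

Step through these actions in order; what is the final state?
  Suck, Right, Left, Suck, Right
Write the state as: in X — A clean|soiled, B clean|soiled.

in B — A clean, B soiled

step 1/5 (Suck): in A — A clean, B soiled
step 2/5 (Right): in B — A clean, B soiled
step 3/5 (Left): in A — A clean, B soiled
step 4/5 (Suck): in A — A clean, B soiled
step 5/5 (Right): in B — A clean, B soiled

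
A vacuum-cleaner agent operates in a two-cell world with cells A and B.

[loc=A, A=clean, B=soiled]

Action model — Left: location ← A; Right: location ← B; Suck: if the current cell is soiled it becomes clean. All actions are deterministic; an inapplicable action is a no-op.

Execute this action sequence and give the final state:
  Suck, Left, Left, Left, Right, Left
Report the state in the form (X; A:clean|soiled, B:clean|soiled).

Suck (#1): (A; A:clean, B:soiled)
Left (#2): (A; A:clean, B:soiled)
Left (#3): (A; A:clean, B:soiled)
Left (#4): (A; A:clean, B:soiled)
Right (#5): (B; A:clean, B:soiled)
Left (#6): (A; A:clean, B:soiled)

(A; A:clean, B:soiled)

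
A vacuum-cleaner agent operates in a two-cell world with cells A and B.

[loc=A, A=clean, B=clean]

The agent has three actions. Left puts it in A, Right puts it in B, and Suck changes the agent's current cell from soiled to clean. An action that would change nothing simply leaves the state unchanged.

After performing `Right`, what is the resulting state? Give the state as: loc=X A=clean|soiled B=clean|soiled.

start: loc=A A=clean B=clean
Right (#1): loc=B A=clean B=clean

loc=B A=clean B=clean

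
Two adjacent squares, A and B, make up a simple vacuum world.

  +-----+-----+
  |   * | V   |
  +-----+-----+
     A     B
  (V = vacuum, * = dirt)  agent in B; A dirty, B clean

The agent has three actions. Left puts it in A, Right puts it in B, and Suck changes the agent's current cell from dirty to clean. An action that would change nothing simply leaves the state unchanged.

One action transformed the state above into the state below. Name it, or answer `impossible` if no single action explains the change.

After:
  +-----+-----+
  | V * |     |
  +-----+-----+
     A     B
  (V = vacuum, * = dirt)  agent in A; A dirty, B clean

Left

try  Left: (A; A:dirty, B:clean)  ← match
try Right: (B; A:dirty, B:clean)
try  Suck: (B; A:dirty, B:clean)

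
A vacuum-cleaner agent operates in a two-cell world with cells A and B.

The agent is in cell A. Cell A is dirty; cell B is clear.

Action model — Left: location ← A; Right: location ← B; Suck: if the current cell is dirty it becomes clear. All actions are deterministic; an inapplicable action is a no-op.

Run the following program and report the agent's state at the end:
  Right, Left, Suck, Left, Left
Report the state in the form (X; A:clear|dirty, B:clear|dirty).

(A; A:clear, B:clear)

step 1/5 (Right): (B; A:dirty, B:clear)
step 2/5 (Left): (A; A:dirty, B:clear)
step 3/5 (Suck): (A; A:clear, B:clear)
step 4/5 (Left): (A; A:clear, B:clear)
step 5/5 (Left): (A; A:clear, B:clear)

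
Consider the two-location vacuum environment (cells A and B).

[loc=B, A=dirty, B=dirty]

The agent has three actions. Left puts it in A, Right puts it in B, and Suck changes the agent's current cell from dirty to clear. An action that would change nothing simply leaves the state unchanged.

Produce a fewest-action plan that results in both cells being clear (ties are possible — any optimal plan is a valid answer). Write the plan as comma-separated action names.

1. Suck → loc=B A=dirty B=clear
2. Left → loc=A A=dirty B=clear
3. Suck → loc=A A=clear B=clear
min 3: Suck B + move + Suck A

Suck, Left, Suck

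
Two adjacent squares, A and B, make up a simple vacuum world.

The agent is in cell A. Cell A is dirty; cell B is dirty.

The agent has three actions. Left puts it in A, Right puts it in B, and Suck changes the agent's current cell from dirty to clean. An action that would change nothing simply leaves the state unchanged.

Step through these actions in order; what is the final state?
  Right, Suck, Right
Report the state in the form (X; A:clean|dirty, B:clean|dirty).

(B; A:dirty, B:clean)

t=1 Right ⇒ (B; A:dirty, B:dirty)
t=2 Suck ⇒ (B; A:dirty, B:clean)
t=3 Right ⇒ (B; A:dirty, B:clean)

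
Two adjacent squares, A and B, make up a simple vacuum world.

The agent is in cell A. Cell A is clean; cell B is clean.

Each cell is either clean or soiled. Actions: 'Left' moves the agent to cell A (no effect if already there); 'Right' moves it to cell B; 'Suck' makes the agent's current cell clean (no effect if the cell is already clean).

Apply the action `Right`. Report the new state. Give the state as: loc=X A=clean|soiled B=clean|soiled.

loc=B A=clean B=clean

start: loc=A A=clean B=clean
1) do Right; now loc=B A=clean B=clean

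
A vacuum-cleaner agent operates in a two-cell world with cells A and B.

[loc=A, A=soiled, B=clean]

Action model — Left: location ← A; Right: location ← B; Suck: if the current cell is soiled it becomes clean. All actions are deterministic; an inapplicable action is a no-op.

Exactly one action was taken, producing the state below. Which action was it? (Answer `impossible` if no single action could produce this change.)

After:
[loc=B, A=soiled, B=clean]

Right

try  Left: in A — A soiled, B clean
try Right: in B — A soiled, B clean  ← match
try  Suck: in A — A clean, B clean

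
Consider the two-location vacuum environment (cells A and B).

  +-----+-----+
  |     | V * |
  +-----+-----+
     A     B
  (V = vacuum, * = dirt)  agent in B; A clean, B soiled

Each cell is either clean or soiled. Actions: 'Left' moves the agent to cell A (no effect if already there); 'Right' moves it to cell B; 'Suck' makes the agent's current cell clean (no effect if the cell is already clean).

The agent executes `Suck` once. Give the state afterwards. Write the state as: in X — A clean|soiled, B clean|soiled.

start: in B — A clean, B soiled
1) do Suck; now in B — A clean, B clean

in B — A clean, B clean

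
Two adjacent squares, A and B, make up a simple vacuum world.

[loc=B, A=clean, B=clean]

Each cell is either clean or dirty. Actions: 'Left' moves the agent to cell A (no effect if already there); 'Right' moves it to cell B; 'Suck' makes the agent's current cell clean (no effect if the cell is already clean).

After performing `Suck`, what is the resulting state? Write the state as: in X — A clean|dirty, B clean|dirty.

start: in B — A clean, B clean
[1] after Suck: in B — A clean, B clean

in B — A clean, B clean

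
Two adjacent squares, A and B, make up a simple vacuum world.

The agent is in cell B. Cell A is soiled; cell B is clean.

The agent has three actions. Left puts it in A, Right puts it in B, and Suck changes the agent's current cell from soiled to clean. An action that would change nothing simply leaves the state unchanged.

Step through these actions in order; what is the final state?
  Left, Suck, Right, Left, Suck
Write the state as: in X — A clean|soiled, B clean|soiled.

in A — A clean, B clean

step 1/5 (Left): in A — A soiled, B clean
step 2/5 (Suck): in A — A clean, B clean
step 3/5 (Right): in B — A clean, B clean
step 4/5 (Left): in A — A clean, B clean
step 5/5 (Suck): in A — A clean, B clean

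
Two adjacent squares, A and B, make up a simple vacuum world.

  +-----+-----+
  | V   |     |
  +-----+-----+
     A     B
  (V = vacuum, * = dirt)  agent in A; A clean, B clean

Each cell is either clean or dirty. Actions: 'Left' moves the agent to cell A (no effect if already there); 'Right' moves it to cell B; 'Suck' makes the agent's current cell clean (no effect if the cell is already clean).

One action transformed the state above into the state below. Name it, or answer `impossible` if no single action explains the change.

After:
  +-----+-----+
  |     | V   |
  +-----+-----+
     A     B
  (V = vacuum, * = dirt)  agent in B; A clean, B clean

try  Left: in A — A clean, B clean
try Right: in B — A clean, B clean  ← match
try  Suck: in A — A clean, B clean

Right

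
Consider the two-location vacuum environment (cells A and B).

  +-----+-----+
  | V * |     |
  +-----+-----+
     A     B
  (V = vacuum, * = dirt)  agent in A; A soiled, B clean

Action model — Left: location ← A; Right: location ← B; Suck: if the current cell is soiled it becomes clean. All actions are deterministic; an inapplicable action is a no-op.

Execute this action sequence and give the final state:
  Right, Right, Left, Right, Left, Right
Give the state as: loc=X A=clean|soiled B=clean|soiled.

Right (#1): loc=B A=soiled B=clean
Right (#2): loc=B A=soiled B=clean
Left (#3): loc=A A=soiled B=clean
Right (#4): loc=B A=soiled B=clean
Left (#5): loc=A A=soiled B=clean
Right (#6): loc=B A=soiled B=clean

loc=B A=soiled B=clean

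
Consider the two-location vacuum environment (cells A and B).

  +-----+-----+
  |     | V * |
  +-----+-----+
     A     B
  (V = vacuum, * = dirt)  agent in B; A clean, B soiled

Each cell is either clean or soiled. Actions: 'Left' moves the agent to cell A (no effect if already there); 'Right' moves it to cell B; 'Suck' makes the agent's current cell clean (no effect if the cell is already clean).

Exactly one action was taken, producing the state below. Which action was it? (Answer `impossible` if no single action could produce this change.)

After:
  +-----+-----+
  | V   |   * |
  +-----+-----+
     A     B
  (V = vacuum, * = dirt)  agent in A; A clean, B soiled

try  Left: in A — A clean, B soiled  ← match
try Right: in B — A clean, B soiled
try  Suck: in B — A clean, B clean

Left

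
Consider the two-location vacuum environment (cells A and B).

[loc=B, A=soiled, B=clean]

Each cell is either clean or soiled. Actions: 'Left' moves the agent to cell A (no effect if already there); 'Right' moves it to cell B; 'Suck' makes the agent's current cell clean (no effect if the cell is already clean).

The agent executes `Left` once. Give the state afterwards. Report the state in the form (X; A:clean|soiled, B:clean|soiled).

(A; A:soiled, B:clean)

start: (B; A:soiled, B:clean)
t=1 Left ⇒ (A; A:soiled, B:clean)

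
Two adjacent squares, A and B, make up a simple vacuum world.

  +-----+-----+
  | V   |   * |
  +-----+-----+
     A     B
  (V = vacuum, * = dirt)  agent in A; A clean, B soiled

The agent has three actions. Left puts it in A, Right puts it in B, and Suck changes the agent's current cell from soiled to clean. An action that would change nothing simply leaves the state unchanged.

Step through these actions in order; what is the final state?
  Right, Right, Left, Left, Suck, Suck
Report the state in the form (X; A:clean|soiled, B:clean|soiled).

t=1 Right ⇒ (B; A:clean, B:soiled)
t=2 Right ⇒ (B; A:clean, B:soiled)
t=3 Left ⇒ (A; A:clean, B:soiled)
t=4 Left ⇒ (A; A:clean, B:soiled)
t=5 Suck ⇒ (A; A:clean, B:soiled)
t=6 Suck ⇒ (A; A:clean, B:soiled)

(A; A:clean, B:soiled)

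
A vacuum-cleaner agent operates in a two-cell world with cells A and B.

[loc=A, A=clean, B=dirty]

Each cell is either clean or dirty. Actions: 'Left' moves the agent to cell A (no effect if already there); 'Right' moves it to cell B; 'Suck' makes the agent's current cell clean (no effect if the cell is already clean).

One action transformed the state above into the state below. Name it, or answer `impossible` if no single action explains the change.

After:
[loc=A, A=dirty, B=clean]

impossible

try  Left: (A; A:clean, B:dirty)
try Right: (B; A:clean, B:dirty)
try  Suck: (A; A:clean, B:dirty)
no single action produces the after-state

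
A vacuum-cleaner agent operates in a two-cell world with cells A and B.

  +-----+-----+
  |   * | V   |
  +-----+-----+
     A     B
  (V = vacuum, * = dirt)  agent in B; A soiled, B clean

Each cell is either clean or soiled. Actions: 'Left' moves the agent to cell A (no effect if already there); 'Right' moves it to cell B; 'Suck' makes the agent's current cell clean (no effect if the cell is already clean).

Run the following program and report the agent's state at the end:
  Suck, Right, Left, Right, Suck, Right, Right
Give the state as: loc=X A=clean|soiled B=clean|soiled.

loc=B A=soiled B=clean

1) do Suck; now loc=B A=soiled B=clean
2) do Right; now loc=B A=soiled B=clean
3) do Left; now loc=A A=soiled B=clean
4) do Right; now loc=B A=soiled B=clean
5) do Suck; now loc=B A=soiled B=clean
6) do Right; now loc=B A=soiled B=clean
7) do Right; now loc=B A=soiled B=clean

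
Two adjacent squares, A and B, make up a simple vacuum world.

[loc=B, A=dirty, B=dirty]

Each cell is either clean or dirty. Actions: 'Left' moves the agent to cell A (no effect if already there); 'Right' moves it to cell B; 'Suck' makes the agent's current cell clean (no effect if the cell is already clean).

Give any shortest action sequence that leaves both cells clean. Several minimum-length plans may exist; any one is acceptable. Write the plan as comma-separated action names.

1. Suck → in B — A dirty, B clean
2. Left → in A — A dirty, B clean
3. Suck → in A — A clean, B clean
min 3: Suck B + move + Suck A

Suck, Left, Suck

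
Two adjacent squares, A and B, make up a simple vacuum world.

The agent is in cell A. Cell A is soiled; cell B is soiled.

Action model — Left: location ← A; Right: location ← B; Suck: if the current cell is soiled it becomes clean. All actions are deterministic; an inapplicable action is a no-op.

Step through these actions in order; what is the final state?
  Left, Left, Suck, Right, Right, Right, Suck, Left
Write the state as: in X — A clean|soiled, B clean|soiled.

t=1 Left ⇒ in A — A soiled, B soiled
t=2 Left ⇒ in A — A soiled, B soiled
t=3 Suck ⇒ in A — A clean, B soiled
t=4 Right ⇒ in B — A clean, B soiled
t=5 Right ⇒ in B — A clean, B soiled
t=6 Right ⇒ in B — A clean, B soiled
t=7 Suck ⇒ in B — A clean, B clean
t=8 Left ⇒ in A — A clean, B clean

in A — A clean, B clean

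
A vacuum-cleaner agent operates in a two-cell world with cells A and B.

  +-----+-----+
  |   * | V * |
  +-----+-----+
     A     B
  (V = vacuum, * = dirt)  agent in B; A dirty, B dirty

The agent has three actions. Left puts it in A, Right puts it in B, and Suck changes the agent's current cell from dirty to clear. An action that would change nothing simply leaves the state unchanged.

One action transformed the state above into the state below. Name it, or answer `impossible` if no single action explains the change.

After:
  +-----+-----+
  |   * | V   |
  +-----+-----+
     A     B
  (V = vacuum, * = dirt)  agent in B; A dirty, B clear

try  Left: in A — A dirty, B dirty
try Right: in B — A dirty, B dirty
try  Suck: in B — A dirty, B clear  ← match

Suck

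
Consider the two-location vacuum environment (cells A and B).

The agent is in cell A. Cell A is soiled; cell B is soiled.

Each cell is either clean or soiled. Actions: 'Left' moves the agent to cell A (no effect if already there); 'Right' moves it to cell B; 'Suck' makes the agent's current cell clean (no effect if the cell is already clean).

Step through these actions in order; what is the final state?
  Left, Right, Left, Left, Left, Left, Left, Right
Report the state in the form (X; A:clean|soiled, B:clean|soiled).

(B; A:soiled, B:soiled)

t=1 Left ⇒ (A; A:soiled, B:soiled)
t=2 Right ⇒ (B; A:soiled, B:soiled)
t=3 Left ⇒ (A; A:soiled, B:soiled)
t=4 Left ⇒ (A; A:soiled, B:soiled)
t=5 Left ⇒ (A; A:soiled, B:soiled)
t=6 Left ⇒ (A; A:soiled, B:soiled)
t=7 Left ⇒ (A; A:soiled, B:soiled)
t=8 Right ⇒ (B; A:soiled, B:soiled)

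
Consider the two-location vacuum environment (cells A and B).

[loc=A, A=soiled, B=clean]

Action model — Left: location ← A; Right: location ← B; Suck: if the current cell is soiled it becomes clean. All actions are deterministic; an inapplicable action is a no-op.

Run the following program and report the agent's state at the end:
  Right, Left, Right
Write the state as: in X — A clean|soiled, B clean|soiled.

in B — A soiled, B clean

1. Right → in B — A soiled, B clean
2. Left → in A — A soiled, B clean
3. Right → in B — A soiled, B clean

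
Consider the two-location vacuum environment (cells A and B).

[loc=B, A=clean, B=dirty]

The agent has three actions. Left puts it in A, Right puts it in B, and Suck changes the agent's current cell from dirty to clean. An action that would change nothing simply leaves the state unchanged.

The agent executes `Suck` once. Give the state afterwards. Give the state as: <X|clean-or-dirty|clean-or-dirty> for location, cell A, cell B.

<B|clean|clean>

start: <B|clean|dirty>
step 1/1 (Suck): <B|clean|clean>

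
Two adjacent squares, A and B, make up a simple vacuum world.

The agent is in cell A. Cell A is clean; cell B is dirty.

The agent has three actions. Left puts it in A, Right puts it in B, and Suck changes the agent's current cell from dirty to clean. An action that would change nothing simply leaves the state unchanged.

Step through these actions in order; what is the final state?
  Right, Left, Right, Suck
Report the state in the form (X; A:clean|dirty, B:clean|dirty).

(B; A:clean, B:clean)

step 1/4 (Right): (B; A:clean, B:dirty)
step 2/4 (Left): (A; A:clean, B:dirty)
step 3/4 (Right): (B; A:clean, B:dirty)
step 4/4 (Suck): (B; A:clean, B:clean)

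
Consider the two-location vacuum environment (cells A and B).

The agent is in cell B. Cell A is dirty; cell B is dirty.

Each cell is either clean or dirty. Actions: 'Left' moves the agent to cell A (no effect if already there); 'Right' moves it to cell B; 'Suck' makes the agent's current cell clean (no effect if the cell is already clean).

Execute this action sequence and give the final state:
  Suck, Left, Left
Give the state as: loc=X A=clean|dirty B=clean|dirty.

loc=A A=dirty B=clean

1. Suck → loc=B A=dirty B=clean
2. Left → loc=A A=dirty B=clean
3. Left → loc=A A=dirty B=clean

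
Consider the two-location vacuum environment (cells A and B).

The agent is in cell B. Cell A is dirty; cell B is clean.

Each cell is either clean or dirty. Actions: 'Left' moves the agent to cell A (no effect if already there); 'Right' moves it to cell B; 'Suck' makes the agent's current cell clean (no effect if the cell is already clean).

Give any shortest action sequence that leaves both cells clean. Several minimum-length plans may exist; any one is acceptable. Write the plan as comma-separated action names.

[1] after Left: in A — A dirty, B clean
[2] after Suck: in A — A clean, B clean
min 2: go A then Suck

Left, Suck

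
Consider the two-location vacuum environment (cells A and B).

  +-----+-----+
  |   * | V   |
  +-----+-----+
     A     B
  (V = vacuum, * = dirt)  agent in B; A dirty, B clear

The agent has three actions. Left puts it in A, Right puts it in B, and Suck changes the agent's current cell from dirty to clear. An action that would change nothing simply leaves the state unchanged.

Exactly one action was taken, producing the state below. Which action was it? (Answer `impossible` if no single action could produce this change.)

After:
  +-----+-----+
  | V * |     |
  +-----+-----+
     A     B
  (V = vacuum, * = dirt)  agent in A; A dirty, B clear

Left

try  Left: <A|dirty|clear>  ← match
try Right: <B|dirty|clear>
try  Suck: <B|dirty|clear>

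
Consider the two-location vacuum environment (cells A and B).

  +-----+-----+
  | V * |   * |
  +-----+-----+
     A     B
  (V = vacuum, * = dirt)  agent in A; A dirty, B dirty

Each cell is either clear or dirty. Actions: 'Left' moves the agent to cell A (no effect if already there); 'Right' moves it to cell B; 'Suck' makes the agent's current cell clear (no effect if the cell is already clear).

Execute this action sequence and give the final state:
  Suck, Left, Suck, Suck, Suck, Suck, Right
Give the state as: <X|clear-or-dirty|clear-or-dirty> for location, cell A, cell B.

<B|clear|dirty>

[1] after Suck: <A|clear|dirty>
[2] after Left: <A|clear|dirty>
[3] after Suck: <A|clear|dirty>
[4] after Suck: <A|clear|dirty>
[5] after Suck: <A|clear|dirty>
[6] after Suck: <A|clear|dirty>
[7] after Right: <B|clear|dirty>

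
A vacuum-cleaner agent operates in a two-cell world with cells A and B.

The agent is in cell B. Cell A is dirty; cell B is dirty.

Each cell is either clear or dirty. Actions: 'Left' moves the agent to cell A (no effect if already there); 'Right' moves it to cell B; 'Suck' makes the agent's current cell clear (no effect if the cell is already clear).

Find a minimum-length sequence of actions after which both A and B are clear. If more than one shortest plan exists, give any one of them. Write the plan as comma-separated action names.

Suck, Left, Suck

t=1 Suck ⇒ in B — A dirty, B clear
t=2 Left ⇒ in A — A dirty, B clear
t=3 Suck ⇒ in A — A clear, B clear
min 3: Suck B + move + Suck A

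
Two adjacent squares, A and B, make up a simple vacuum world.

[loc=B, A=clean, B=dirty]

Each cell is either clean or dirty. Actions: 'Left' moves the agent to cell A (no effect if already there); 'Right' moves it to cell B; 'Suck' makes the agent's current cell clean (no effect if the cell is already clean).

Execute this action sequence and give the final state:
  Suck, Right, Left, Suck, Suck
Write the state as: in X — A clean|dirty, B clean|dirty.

[1] after Suck: in B — A clean, B clean
[2] after Right: in B — A clean, B clean
[3] after Left: in A — A clean, B clean
[4] after Suck: in A — A clean, B clean
[5] after Suck: in A — A clean, B clean

in A — A clean, B clean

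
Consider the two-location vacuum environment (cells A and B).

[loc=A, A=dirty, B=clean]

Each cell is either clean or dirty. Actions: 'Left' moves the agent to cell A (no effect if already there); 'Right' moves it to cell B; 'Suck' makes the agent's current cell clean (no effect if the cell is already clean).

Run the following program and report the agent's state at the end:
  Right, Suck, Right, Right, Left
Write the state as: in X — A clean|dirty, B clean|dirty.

t=1 Right ⇒ in B — A dirty, B clean
t=2 Suck ⇒ in B — A dirty, B clean
t=3 Right ⇒ in B — A dirty, B clean
t=4 Right ⇒ in B — A dirty, B clean
t=5 Left ⇒ in A — A dirty, B clean

in A — A dirty, B clean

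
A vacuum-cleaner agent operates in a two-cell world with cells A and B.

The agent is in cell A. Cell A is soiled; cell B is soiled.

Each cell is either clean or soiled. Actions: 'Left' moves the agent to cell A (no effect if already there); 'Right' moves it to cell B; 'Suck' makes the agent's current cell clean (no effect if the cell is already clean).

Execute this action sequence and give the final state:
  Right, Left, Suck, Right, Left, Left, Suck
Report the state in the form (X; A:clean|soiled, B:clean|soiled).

(A; A:clean, B:soiled)

1. Right → (B; A:soiled, B:soiled)
2. Left → (A; A:soiled, B:soiled)
3. Suck → (A; A:clean, B:soiled)
4. Right → (B; A:clean, B:soiled)
5. Left → (A; A:clean, B:soiled)
6. Left → (A; A:clean, B:soiled)
7. Suck → (A; A:clean, B:soiled)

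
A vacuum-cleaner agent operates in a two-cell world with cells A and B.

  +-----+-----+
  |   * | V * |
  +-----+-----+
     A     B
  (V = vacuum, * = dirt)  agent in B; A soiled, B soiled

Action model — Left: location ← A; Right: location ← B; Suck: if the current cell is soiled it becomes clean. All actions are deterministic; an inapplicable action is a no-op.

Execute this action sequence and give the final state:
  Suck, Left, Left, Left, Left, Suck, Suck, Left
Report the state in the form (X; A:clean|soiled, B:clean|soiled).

(A; A:clean, B:clean)

step 1/8 (Suck): (B; A:soiled, B:clean)
step 2/8 (Left): (A; A:soiled, B:clean)
step 3/8 (Left): (A; A:soiled, B:clean)
step 4/8 (Left): (A; A:soiled, B:clean)
step 5/8 (Left): (A; A:soiled, B:clean)
step 6/8 (Suck): (A; A:clean, B:clean)
step 7/8 (Suck): (A; A:clean, B:clean)
step 8/8 (Left): (A; A:clean, B:clean)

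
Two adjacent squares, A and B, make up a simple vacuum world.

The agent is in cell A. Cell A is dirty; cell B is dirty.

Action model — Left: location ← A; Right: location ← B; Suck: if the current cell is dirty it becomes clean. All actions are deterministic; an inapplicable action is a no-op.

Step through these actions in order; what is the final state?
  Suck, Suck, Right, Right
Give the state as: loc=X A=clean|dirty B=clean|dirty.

loc=B A=clean B=dirty

1) do Suck; now loc=A A=clean B=dirty
2) do Suck; now loc=A A=clean B=dirty
3) do Right; now loc=B A=clean B=dirty
4) do Right; now loc=B A=clean B=dirty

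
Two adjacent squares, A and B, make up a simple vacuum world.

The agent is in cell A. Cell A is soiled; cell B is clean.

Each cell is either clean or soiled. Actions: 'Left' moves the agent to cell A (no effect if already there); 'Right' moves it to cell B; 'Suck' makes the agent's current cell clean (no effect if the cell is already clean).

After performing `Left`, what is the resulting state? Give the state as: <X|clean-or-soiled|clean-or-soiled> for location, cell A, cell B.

start: <A|soiled|clean>
Left (#1): <A|soiled|clean>

<A|soiled|clean>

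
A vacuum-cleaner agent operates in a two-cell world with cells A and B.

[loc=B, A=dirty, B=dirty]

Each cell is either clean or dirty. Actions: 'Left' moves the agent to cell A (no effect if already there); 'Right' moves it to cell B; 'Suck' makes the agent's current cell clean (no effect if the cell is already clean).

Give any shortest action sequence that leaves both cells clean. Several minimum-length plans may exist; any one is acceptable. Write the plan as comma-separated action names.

Suck, Left, Suck

Suck (#1): (B; A:dirty, B:clean)
Left (#2): (A; A:dirty, B:clean)
Suck (#3): (A; A:clean, B:clean)
min 3: Suck B + move + Suck A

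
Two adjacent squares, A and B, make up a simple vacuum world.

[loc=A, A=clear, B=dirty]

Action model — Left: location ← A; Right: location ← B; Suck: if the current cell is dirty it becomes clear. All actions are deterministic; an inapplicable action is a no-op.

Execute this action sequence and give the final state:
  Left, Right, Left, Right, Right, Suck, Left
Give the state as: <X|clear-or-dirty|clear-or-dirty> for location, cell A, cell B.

Left (#1): <A|clear|dirty>
Right (#2): <B|clear|dirty>
Left (#3): <A|clear|dirty>
Right (#4): <B|clear|dirty>
Right (#5): <B|clear|dirty>
Suck (#6): <B|clear|clear>
Left (#7): <A|clear|clear>

<A|clear|clear>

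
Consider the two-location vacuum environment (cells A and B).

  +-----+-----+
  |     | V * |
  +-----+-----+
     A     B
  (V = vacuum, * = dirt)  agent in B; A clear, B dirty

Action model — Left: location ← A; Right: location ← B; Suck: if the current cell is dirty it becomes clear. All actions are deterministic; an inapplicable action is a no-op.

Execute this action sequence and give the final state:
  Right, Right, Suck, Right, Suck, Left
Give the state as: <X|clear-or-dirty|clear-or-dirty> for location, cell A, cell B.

<A|clear|clear>

[1] after Right: <B|clear|dirty>
[2] after Right: <B|clear|dirty>
[3] after Suck: <B|clear|clear>
[4] after Right: <B|clear|clear>
[5] after Suck: <B|clear|clear>
[6] after Left: <A|clear|clear>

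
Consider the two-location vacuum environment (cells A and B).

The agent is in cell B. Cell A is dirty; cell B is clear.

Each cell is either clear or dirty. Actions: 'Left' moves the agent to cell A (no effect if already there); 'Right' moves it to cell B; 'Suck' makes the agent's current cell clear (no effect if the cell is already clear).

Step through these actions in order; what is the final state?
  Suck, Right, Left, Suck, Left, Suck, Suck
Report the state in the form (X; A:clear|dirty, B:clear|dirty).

(A; A:clear, B:clear)

1. Suck → (B; A:dirty, B:clear)
2. Right → (B; A:dirty, B:clear)
3. Left → (A; A:dirty, B:clear)
4. Suck → (A; A:clear, B:clear)
5. Left → (A; A:clear, B:clear)
6. Suck → (A; A:clear, B:clear)
7. Suck → (A; A:clear, B:clear)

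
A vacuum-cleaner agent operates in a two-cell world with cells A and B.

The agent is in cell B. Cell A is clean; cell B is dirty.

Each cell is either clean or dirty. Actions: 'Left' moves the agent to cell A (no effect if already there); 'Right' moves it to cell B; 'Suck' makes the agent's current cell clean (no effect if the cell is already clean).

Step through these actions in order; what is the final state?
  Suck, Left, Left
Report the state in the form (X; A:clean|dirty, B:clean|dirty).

t=1 Suck ⇒ (B; A:clean, B:clean)
t=2 Left ⇒ (A; A:clean, B:clean)
t=3 Left ⇒ (A; A:clean, B:clean)

(A; A:clean, B:clean)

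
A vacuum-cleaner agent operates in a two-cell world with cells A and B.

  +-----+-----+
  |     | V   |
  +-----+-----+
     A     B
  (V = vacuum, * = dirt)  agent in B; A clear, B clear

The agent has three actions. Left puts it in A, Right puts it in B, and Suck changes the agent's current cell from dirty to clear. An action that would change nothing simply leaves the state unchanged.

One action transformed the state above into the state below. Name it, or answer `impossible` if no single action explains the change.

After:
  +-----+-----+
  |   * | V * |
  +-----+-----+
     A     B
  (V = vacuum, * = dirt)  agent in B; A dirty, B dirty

impossible

try  Left: (A; A:clear, B:clear)
try Right: (B; A:clear, B:clear)
try  Suck: (B; A:clear, B:clear)
no single action produces the after-state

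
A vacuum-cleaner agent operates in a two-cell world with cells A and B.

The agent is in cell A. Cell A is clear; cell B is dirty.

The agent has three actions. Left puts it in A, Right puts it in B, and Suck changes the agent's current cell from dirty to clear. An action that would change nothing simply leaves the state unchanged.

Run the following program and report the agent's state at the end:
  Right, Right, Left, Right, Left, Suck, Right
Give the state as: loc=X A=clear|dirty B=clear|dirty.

[1] after Right: loc=B A=clear B=dirty
[2] after Right: loc=B A=clear B=dirty
[3] after Left: loc=A A=clear B=dirty
[4] after Right: loc=B A=clear B=dirty
[5] after Left: loc=A A=clear B=dirty
[6] after Suck: loc=A A=clear B=dirty
[7] after Right: loc=B A=clear B=dirty

loc=B A=clear B=dirty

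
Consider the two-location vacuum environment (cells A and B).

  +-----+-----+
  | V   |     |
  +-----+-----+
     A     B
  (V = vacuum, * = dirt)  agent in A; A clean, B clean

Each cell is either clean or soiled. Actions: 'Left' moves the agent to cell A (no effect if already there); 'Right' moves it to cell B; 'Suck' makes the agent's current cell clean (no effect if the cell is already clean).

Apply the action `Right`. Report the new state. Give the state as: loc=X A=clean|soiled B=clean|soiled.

loc=B A=clean B=clean

start: loc=A A=clean B=clean
1) do Right; now loc=B A=clean B=clean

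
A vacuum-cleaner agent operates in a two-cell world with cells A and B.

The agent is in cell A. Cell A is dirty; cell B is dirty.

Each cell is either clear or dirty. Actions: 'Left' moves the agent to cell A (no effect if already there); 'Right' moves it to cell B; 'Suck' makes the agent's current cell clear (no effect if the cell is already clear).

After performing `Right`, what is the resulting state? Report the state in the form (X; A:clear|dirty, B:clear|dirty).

(B; A:dirty, B:dirty)

start: (A; A:dirty, B:dirty)
[1] after Right: (B; A:dirty, B:dirty)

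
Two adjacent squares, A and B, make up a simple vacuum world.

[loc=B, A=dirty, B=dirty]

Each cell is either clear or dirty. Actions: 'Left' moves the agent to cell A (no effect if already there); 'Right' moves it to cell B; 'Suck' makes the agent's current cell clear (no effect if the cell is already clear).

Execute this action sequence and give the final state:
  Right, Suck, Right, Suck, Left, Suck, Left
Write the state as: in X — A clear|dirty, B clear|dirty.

[1] after Right: in B — A dirty, B dirty
[2] after Suck: in B — A dirty, B clear
[3] after Right: in B — A dirty, B clear
[4] after Suck: in B — A dirty, B clear
[5] after Left: in A — A dirty, B clear
[6] after Suck: in A — A clear, B clear
[7] after Left: in A — A clear, B clear

in A — A clear, B clear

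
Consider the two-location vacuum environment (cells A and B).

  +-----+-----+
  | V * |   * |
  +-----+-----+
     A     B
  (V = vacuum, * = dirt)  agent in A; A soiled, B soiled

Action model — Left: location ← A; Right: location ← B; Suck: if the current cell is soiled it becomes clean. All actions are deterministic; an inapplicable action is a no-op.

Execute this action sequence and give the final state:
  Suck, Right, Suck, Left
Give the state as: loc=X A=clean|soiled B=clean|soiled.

loc=A A=clean B=clean

step 1/4 (Suck): loc=A A=clean B=soiled
step 2/4 (Right): loc=B A=clean B=soiled
step 3/4 (Suck): loc=B A=clean B=clean
step 4/4 (Left): loc=A A=clean B=clean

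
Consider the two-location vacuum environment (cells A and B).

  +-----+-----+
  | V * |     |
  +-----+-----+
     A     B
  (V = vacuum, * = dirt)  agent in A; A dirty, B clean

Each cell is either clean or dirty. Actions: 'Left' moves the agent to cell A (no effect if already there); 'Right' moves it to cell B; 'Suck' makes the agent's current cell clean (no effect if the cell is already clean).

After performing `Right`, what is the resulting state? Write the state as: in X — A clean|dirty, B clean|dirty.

in B — A dirty, B clean

start: in A — A dirty, B clean
t=1 Right ⇒ in B — A dirty, B clean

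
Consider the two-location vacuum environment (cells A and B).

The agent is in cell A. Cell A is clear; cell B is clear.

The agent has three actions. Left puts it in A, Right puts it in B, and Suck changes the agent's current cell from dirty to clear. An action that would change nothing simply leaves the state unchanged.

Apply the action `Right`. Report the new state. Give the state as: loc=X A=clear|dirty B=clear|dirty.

start: loc=A A=clear B=clear
[1] after Right: loc=B A=clear B=clear

loc=B A=clear B=clear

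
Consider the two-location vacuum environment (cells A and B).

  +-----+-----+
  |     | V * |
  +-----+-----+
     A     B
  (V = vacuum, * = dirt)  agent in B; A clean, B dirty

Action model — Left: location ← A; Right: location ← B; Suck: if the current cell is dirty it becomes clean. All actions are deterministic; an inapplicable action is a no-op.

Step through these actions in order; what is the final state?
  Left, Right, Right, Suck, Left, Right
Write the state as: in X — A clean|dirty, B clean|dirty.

in B — A clean, B clean

1. Left → in A — A clean, B dirty
2. Right → in B — A clean, B dirty
3. Right → in B — A clean, B dirty
4. Suck → in B — A clean, B clean
5. Left → in A — A clean, B clean
6. Right → in B — A clean, B clean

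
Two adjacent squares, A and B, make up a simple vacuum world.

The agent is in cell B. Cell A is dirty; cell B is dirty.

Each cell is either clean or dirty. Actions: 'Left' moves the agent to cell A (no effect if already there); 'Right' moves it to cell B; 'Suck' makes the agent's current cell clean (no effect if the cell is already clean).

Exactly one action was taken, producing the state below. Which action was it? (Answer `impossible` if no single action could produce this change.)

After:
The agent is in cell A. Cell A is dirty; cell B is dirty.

Left

try  Left: loc=A A=dirty B=dirty  ← match
try Right: loc=B A=dirty B=dirty
try  Suck: loc=B A=dirty B=clean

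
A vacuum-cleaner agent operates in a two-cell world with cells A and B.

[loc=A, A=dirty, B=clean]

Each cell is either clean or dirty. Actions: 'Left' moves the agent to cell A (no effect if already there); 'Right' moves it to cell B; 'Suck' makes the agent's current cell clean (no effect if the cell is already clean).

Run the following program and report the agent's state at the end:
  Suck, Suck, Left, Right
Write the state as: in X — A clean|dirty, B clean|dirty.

in B — A clean, B clean

Suck (#1): in A — A clean, B clean
Suck (#2): in A — A clean, B clean
Left (#3): in A — A clean, B clean
Right (#4): in B — A clean, B clean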